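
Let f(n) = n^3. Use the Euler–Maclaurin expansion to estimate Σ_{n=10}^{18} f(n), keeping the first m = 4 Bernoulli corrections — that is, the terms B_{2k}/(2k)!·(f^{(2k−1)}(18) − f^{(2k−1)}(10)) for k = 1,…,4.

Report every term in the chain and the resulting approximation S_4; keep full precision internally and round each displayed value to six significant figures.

S_4 ≈ 27216.0

The integral term ∫_10^18 x^3 dx = 23744.0.
½[f(10) + f(18)] = ½[1000.00 + 5832.00] = 3416.00.
So far: 27160.0.
k=1: B_{2}/(2)! × [f^{(1)}(18) − f^{(1)}(10)] = 1/12 × (972.000 − 300.000) = 56.0000.
Running total after k=1: 27216.0.
k=2: B_{4}/(4)! × [f^{(3)}(18) − f^{(3)}(10)] = −1/720 × (6.00000 − 6.00000) = 0.00000.
Running total after k=2: 27216.0.
k=3: B_{6}/(6)! × [f^{(5)}(18) − f^{(5)}(10)] = 1/30240 × (0.00000 − 0.00000) = 0.00000.
Running total after k=3: 27216.0.
k=4: B_{8}/(8)! × [f^{(7)}(18) − f^{(7)}(10)] = −1/1209600 × (0.00000 − 0.00000) = 0.00000.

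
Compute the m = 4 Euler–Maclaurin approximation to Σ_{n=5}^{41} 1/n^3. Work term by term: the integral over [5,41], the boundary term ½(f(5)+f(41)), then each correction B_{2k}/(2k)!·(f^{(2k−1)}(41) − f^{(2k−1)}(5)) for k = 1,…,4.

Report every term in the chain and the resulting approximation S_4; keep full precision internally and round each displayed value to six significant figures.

S_4 ≈ 0.0241046

∫_5^41 1/x^3 dx evaluates to 0.0197026.
Endpoint term: (f(5) + f(41))/2 = (0.00800000 + 1.45094e-05)/2 = 0.00400725.
So far: 0.0237098.
Correction k=1: B_{2}/2! · (f^{(1)}(41) − f^{(1)}(5)) = 1/12 · (-1.06166e-06 − (-0.00480000)) = 0.000399912.
Running total after k=1: 0.0241097.
Correction k=2: B_{4}/4! · (f^{(3)}(41) − f^{(3)}(5)) = −1/720 · (-1.26313e-08 − (-0.00384000)) = -5.33332e-06.
Running total after k=2: 0.0241044.
Correction k=3: B_{6}/6! · (f^{(5)}(41) − f^{(5)}(5)) = 1/30240 · (-3.15595e-10 − (-0.00645120)) = 2.13333e-07.
Running total after k=3: 0.0241046.
Correction k=4: B_{8}/8! · (f^{(7)}(41) − f^{(7)}(5)) = −1/1209600 · (-1.35174e-11 − (-0.0185795)) = -1.53600e-08.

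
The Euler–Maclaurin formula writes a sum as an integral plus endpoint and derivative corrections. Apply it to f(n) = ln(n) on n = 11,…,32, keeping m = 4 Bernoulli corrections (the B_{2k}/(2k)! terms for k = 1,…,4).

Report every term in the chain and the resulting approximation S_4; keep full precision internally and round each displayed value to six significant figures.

S_4 ≈ 66.4535

∫_11^32 ln(x) dx evaluates to 63.5267.
Endpoint term: (f(11) + f(32))/2 = (2.39790 + 3.46574)/2 = 2.93182.
Running total after boundary: 66.4585.
Correction k=1: B_{2}/2! · (f^{(1)}(32) − f^{(1)}(11)) = 1/12 · (0.0312500 − 0.0909091) = -0.00497159.
After k=1: 66.4535.
Correction k=2: B_{4}/4! · (f^{(3)}(32) − f^{(3)}(11)) = −1/720 · (6.10352e-05 − 0.00150263) = 2.00221e-06.
After k=2: 66.4535.
Correction k=3: B_{6}/6! · (f^{(5)}(32) − f^{(5)}(11)) = 1/30240 · (7.15256e-07 − 0.000149021) = -4.90429e-09.
After k=3: 66.4535.
Correction k=4: B_{8}/8! · (f^{(7)}(32) − f^{(7)}(11)) = −1/1209600 · (2.09548e-08 − 3.69474e-05) = 3.05278e-11.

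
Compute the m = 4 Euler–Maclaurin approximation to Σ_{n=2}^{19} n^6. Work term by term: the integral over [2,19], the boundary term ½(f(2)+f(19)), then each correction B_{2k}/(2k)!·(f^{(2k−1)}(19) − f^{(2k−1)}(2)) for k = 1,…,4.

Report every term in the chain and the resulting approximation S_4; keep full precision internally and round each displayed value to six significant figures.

The integral term ∫_2^19 x^6 dx = 1.27696e+08.
½[f(2) + f(19)] = ½[64.0000 + 4.70459e+07] = 2.35230e+07.
Integral + boundary = 1.51219e+08.
k=1: B_{2}/(2)! × [f^{(1)}(19) − f^{(1)}(2)] = 1/12 × (1.48566e+07 − 192.000) = 1.23803e+06.
Running total after k=1: 1.52457e+08.
k=2: B_{4}/(4)! × [f^{(3)}(19) − f^{(3)}(2)] = −1/720 × (823080 − 960.000) = -1141.83.
Running total after k=2: 1.52456e+08.
k=3: B_{6}/(6)! × [f^{(5)}(19) − f^{(5)}(2)] = 1/30240 × (13680.0 − 1440.00) = 0.404762.
Running total after k=3: 1.52456e+08.
k=4: B_{8}/(8)! × [f^{(7)}(19) − f^{(7)}(2)] = −1/1209600 × (0.00000 − 0.00000) = 0.00000.

S_4 ≈ 1.52456e+08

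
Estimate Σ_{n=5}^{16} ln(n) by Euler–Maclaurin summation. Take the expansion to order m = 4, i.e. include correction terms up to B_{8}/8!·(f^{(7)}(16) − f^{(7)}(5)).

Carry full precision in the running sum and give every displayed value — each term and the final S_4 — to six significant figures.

S_4 ≈ 27.4938

The integral term ∫_5^16 ln(x) dx = 25.3142.
½[f(5) + f(16)] = ½[1.60944 + 2.77259] = 2.19101.
Integral + boundary = 27.5052.
k=1: B_{2}/(2)! × [f^{(1)}(16) − f^{(1)}(5)] = 1/12 × (0.0625000 − 0.200000) = -0.0114583.
Partial sum through k=1: 27.4938.
k=2: B_{4}/(4)! × [f^{(3)}(16) − f^{(3)}(5)] = −1/720 × (0.000488281 − 0.0160000) = 2.15441e-05.
Partial sum through k=2: 27.4938.
k=3: B_{6}/(6)! × [f^{(5)}(16) − f^{(5)}(5)] = 1/30240 × (2.28882e-05 − 0.00768000) = -2.53211e-07.
Partial sum through k=3: 27.4938.
k=4: B_{8}/(8)! × [f^{(7)}(16) − f^{(7)}(5)] = −1/1209600 × (2.68221e-06 − 0.00921600) = 7.61683e-09.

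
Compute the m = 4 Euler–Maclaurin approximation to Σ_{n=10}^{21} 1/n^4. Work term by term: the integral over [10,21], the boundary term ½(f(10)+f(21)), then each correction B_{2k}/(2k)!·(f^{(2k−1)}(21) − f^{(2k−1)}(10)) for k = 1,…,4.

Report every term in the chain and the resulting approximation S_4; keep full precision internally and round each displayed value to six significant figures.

Integral: ∫_10^21 1/x^4 dx = 0.000297340.
Boundary: ½(f(10) + f(21)) = ½(0.000100000 + 5.14189e-06) = 5.25709e-05.
Running total after boundary: 0.000349911.
k=1: B_{2}/(2)! × [f^{(1)}(21) − f^{(1)}(10)] = 1/12 × (-9.79408e-07 − (-4.00000e-05)) = 3.25172e-06.
Running total after k=1: 0.000353163.
k=2: B_{4}/(4)! × [f^{(3)}(21) − f^{(3)}(10)] = −1/720 × (-6.66264e-08 − (-1.20000e-05)) = -1.65741e-08.
Running total after k=2: 0.000353146.
k=3: B_{6}/(6)! × [f^{(5)}(21) − f^{(5)}(10)] = 1/30240 × (-8.46049e-09 − (-6.72000e-06)) = 2.21942e-10.
Running total after k=3: 0.000353146.
k=4: B_{8}/(8)! × [f^{(7)}(21) − f^{(7)}(10)] = −1/1209600 × (-1.72663e-09 − (-6.04800e-06)) = -4.99857e-12.

S_4 ≈ 0.000353146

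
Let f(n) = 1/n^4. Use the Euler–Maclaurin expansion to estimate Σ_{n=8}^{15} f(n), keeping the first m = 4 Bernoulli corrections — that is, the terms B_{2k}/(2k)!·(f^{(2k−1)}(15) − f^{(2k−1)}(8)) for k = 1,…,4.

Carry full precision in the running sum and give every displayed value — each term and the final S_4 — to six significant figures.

The integral term ∫_8^15 1/x^4 dx = 0.000552276.
½[f(8) + f(15)] = ½[0.000244141 + 1.97531e-05] = 0.000131947.
So far: 0.000684223.
Correction k=1: B_{2}/2! · (f^{(1)}(15) − f^{(1)}(8)) = 1/12 · (-5.26749e-06 − (-0.000122070)) = 9.73357e-06.
Partial sum through k=1: 0.000693957.
Correction k=2: B_{4}/4! · (f^{(3)}(15) − f^{(3)}(8)) = −1/720 · (-7.02332e-07 − (-5.72205e-05)) = -7.84974e-08.
Partial sum through k=2: 0.000693878.
Correction k=3: B_{6}/6! · (f^{(5)}(15) − f^{(5)}(8)) = 1/30240 · (-1.74803e-07 − (-5.00679e-05)) = 1.64990e-09.
Partial sum through k=3: 0.000693880.
Correction k=4: B_{8}/8! · (f^{(7)}(15) − f^{(7)}(8)) = −1/1209600 · (-6.99210e-08 − (-7.04080e-05)) = -5.81499e-11.

S_4 ≈ 0.000693880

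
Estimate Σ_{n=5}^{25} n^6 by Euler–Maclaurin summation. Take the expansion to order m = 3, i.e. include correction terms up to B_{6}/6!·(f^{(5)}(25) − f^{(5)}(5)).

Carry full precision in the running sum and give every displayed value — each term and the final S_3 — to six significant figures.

S_3 ≈ 9.98876e+08

∫_5^25 x^6 dx evaluates to 8.71920e+08.
Boundary: ½(f(5) + f(25)) = ½(15625.0 + 2.44141e+08) = 1.22078e+08.
Integral + boundary = 9.93998e+08.
Order-1 term: 1/12 · (5.85938e+07 − 18750.0) = 4.88125e+06.
Partial sum through k=1: 9.98879e+08.
Order-2 term: −1/720 · (1.87500e+06 − 15000.0) = -2583.33.
Partial sum through k=2: 9.98876e+08.
Order-3 term: 1/30240 · (18000.0 − 3600.00) = 0.476190.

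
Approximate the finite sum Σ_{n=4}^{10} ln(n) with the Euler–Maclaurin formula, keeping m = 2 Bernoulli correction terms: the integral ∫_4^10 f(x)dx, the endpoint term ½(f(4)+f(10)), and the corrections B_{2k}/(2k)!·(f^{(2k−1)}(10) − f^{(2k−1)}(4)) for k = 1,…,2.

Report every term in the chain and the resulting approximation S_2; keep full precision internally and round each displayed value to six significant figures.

∫_4^10 ln(x) dx evaluates to 11.4807.
Endpoint term: (f(4) + f(10))/2 = (1.38629 + 2.30259)/2 = 1.84444.
Running total after boundary: 13.3251.
Correction k=1: B_{2}/2! · (f^{(1)}(10) − f^{(1)}(4)) = 1/12 · (0.100000 − 0.250000) = -0.0125000.
Running total after k=1: 13.3126.
Correction k=2: B_{4}/4! · (f^{(3)}(10) − f^{(3)}(4)) = −1/720 · (0.00200000 − 0.0312500) = 4.06250e-05.

S_2 ≈ 13.3127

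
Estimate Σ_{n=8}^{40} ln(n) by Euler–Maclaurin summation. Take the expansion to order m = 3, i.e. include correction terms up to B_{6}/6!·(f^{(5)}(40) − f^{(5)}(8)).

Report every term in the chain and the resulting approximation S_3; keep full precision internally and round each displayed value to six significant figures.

S_3 ≈ 101.795

The integral term ∫_8^40 ln(x) dx = 98.9196.
Boundary: ½(f(8) + f(40)) = ½(2.07944 + 3.68888) = 2.88416.
Integral + boundary = 101.804.
Correction k=1: B_{2}/2! · (f^{(1)}(40) − f^{(1)}(8)) = 1/12 · (0.0250000 − 0.125000) = -0.00833333.
Partial sum through k=1: 101.795.
Correction k=2: B_{4}/4! · (f^{(3)}(40) − f^{(3)}(8)) = −1/720 · (3.12500e-05 − 0.00390625) = 5.38194e-06.
Partial sum through k=2: 101.795.
Correction k=3: B_{6}/6! · (f^{(5)}(40) − f^{(5)}(8)) = 1/30240 · (2.34375e-07 − 0.000732422) = -2.42125e-08.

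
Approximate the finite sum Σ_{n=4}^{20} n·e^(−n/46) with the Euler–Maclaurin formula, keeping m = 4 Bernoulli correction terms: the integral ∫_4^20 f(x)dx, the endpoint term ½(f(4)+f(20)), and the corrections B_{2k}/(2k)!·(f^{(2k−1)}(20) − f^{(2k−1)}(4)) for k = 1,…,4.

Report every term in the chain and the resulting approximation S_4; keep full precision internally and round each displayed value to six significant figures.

S_4 ≈ 151.194

∫_4^20 x·e^(−x/46) dx evaluates to 142.926.
Boundary: ½(f(4) + f(20)) = ½(3.66687 + 12.9481) = 8.30749.
Integral + boundary = 151.234.
k=1: B_{2}/(2)! × [f^{(1)}(20) − f^{(1)}(4)] = 1/12 × (0.365925 − 0.837002) = -0.0392565.
Partial sum through k=1: 151.194.
k=2: B_{4}/(4)! × [f^{(3)}(20) − f^{(3)}(4)] = −1/720 × (0.000784847 − 0.00126202) = 6.62742e-07.
Partial sum through k=2: 151.194.
k=3: B_{6}/(6)! × [f^{(5)}(20) − f^{(5)}(4)] = 1/30240 × (6.60095e-07 − 1.00590e-06) = -1.14353e-11.
Partial sum through k=3: 151.194.
k=4: B_{8}/(8)! × [f^{(7)}(20) − f^{(7)}(4)] = −1/1209600 × (4.48620e-10 − 6.68894e-10) = 1.82105e-16.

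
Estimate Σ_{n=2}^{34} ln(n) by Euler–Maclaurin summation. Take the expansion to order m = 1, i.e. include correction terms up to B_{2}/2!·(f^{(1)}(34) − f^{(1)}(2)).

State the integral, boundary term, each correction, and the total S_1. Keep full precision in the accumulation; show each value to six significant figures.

Integral: ∫_2^34 ln(x) dx = 86.5100.
½[f(2) + f(34)] = ½[0.693147 + 3.52636] = 2.10975.
So far: 88.6197.
Order-1 term: 1/12 · (0.0294118 − 0.500000) = -0.0392157.

S_1 ≈ 88.5805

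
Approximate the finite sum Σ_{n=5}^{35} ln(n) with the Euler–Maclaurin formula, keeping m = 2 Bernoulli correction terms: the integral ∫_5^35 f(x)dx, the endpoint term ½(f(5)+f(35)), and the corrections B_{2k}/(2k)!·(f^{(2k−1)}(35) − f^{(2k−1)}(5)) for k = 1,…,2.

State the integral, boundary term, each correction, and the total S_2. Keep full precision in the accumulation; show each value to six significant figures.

The integral term ∫_5^35 ln(x) dx = 86.3900.
Endpoint term: (f(5) + f(35))/2 = (1.60944 + 3.55535)/2 = 2.58239.
Running total after boundary: 88.9724.
k=1: B_{2}/(2)! × [f^{(1)}(35) − f^{(1)}(5)] = 1/12 × (0.0285714 − 0.200000) = -0.0142857.
After k=1: 88.9581.
k=2: B_{4}/(4)! × [f^{(3)}(35) − f^{(3)}(5)] = −1/720 × (4.66472e-05 − 0.0160000) = 2.21574e-05.

S_2 ≈ 88.9581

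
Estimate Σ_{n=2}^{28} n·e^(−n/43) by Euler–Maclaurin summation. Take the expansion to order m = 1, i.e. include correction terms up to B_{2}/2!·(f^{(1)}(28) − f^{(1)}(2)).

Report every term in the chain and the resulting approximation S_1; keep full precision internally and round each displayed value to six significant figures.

S_1 ≈ 263.301

∫_2^28 x·e^(−x/43) dx evaluates to 255.107.
½[f(2) + f(28)] = ½[1.90911 + 14.6003] = 8.25470.
So far: 263.362.
k=1: B_{2}/(2)! × [f^{(1)}(28) − f^{(1)}(2)] = 1/12 × (0.181897 − 0.910156) = -0.0606882.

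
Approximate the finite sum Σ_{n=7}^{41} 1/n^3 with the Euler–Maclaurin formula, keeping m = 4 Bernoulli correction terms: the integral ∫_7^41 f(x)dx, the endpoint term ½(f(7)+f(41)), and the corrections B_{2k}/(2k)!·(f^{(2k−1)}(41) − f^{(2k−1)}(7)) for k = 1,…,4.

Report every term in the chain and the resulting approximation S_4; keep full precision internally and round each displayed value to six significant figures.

∫_7^41 1/x^3 dx evaluates to 0.00990664.
Endpoint term: (f(7) + f(41))/2 = (0.00291545 + 1.45094e-05)/2 = 0.00146498.
Integral + boundary = 0.0113716.
k=1: B_{2}/(2)! × [f^{(1)}(41) − f^{(1)}(7)] = 1/12 × (-1.06166e-06 − (-0.00124948)) = 0.000104035.
Partial sum through k=1: 0.0114757.
k=2: B_{4}/(4)! × [f^{(3)}(41) − f^{(3)}(7)] = −1/720 × (-1.26313e-08 − (-0.000509992)) = -7.08304e-07.
Partial sum through k=2: 0.0114749.
k=3: B_{6}/(6)! × [f^{(5)}(41) − f^{(5)}(7)] = 1/30240 × (-3.15595e-10 − (-0.000437136)) = 1.44555e-08.
Partial sum through k=3: 0.0114750.
k=4: B_{8}/(8)! × [f^{(7)}(41) − f^{(7)}(7)] = −1/1209600 × (-1.35174e-11 − (-0.000642322)) = -5.31020e-10.

S_4 ≈ 0.0114750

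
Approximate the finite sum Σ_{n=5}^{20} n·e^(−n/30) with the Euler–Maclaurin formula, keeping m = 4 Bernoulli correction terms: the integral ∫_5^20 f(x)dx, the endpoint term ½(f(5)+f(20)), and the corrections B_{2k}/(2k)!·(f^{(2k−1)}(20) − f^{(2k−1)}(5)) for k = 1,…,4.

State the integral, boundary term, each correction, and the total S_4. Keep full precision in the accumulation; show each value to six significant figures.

∫_5^20 x·e^(−x/30) dx evaluates to 118.680.
Endpoint term: (f(5) + f(20))/2 = (4.23241 + 10.2683)/2 = 7.25038.
So far: 125.931.
k=1: B_{2}/(2)! × [f^{(1)}(20) − f^{(1)}(5)] = 1/12 × (0.171139 − 0.705401) = -0.0445219.
Partial sum through k=1: 125.886.
k=2: B_{4}/(4)! × [f^{(3)}(20) − f^{(3)}(5)] = −1/720 × (0.00133108 − 0.00266485) = 1.85246e-06.
Partial sum through k=2: 125.886.
k=3: B_{6}/(6)! × [f^{(5)}(20) − f^{(5)}(5)] = 1/30240 × (2.74668e-06 − 5.05102e-06) = -7.62019e-11.
Partial sum through k=3: 125.886.
k=4: B_{8}/(8)! × [f^{(7)}(20) − f^{(7)}(5)] = −1/1209600 × (4.46041e-09 − 7.93456e-09) = 2.87214e-15.

S_4 ≈ 125.886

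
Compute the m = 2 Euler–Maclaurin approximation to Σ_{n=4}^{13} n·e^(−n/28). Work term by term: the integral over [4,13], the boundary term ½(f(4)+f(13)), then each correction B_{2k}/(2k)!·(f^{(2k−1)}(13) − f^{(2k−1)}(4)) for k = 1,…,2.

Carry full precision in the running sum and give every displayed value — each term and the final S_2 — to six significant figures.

Integral: ∫_4^13 x·e^(−x/28) dx = 55.1082.
Boundary: ½(f(4) + f(13)) = ½(3.46751 + 8.17159) = 5.81955.
Running total after boundary: 60.9278.
Order-1 term: 1/12 · (0.336741 − 0.743038) = -0.0338581.
After k=1: 60.8939.
Order-2 term: −1/720 · (0.00203305 − 0.00315918) = 1.56407e-06.

S_2 ≈ 60.8939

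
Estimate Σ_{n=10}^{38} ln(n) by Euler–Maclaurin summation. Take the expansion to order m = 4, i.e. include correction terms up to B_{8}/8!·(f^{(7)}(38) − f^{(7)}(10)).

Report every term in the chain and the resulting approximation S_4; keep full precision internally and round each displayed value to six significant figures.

S_4 ≈ 90.1664

∫_10^38 ln(x) dx evaluates to 87.2024.
½[f(10) + f(38)] = ½[2.30259 + 3.63759] = 2.97009.
So far: 90.1725.
k=1: B_{2}/(2)! × [f^{(1)}(38) − f^{(1)}(10)] = 1/12 × (0.0263158 − 0.100000) = -0.00614035.
Partial sum through k=1: 90.1664.
k=2: B_{4}/(4)! × [f^{(3)}(38) − f^{(3)}(10)] = −1/720 × (3.64485e-05 − 0.00200000) = 2.72715e-06.
Partial sum through k=2: 90.1664.
k=3: B_{6}/(6)! × [f^{(5)}(38) − f^{(5)}(10)] = 1/30240 × (3.02896e-07 − 0.000240000) = -7.92649e-09.
Partial sum through k=3: 90.1664.
k=4: B_{8}/(8)! × [f^{(7)}(38) − f^{(7)}(10)] = −1/1209600 × (6.29285e-09 − 7.20000e-05) = 5.95186e-11.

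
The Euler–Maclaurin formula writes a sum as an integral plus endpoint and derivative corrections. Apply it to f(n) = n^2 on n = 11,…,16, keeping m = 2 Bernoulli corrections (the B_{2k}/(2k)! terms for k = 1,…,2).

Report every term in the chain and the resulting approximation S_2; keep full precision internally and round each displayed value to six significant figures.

S_2 ≈ 1111.00

The integral term ∫_11^16 x^2 dx = 921.667.
½[f(11) + f(16)] = ½[121.000 + 256.000] = 188.500.
Running total after boundary: 1110.17.
Correction k=1: B_{2}/2! · (f^{(1)}(16) − f^{(1)}(11)) = 1/12 · (32.0000 − 22.0000) = 0.833333.
Running total after k=1: 1111.00.
Correction k=2: B_{4}/4! · (f^{(3)}(16) − f^{(3)}(11)) = −1/720 · (0.00000 − 0.00000) = 0.00000.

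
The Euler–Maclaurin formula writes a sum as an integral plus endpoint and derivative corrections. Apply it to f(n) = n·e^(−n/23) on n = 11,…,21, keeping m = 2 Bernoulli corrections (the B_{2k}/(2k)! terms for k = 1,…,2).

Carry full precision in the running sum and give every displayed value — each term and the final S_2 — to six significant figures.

S_2 ≈ 86.2131

The integral term ∫_11^21 x·e^(−x/23) dx = 78.6143.
Endpoint term: (f(11) + f(21))/2 = (6.81847 + 8.42732)/2 = 7.62289.
Integral + boundary = 86.2372.
Order-1 term: 1/12 · (0.0348957 − 0.323405) = -0.0240425.
Partial sum through k=1: 86.2131.
Order-2 term: −1/720 · (0.00158317 − 0.00295487) = 1.90514e-06.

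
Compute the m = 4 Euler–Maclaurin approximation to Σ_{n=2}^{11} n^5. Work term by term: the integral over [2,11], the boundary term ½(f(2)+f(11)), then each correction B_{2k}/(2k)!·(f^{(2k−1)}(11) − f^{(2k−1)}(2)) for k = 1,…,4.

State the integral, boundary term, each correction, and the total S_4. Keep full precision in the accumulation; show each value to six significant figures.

S_4 ≈ 381875

Integral: ∫_2^11 x^5 dx = 295250.
Boundary: ½(f(2) + f(11)) = ½(32.0000 + 161051) = 80541.5.
So far: 375791.
k=1: B_{2}/(2)! × [f^{(1)}(11) − f^{(1)}(2)] = 1/12 × (73205.0 − 80.0000) = 6093.75.
Partial sum through k=1: 381885.
k=2: B_{4}/(4)! × [f^{(3)}(11) − f^{(3)}(2)] = −1/720 × (7260.00 − 240.000) = -9.75000.
Partial sum through k=2: 381875.
k=3: B_{6}/(6)! × [f^{(5)}(11) − f^{(5)}(2)] = 1/30240 × (120.000 − 120.000) = 0.00000.
Partial sum through k=3: 381875.
k=4: B_{8}/(8)! × [f^{(7)}(11) − f^{(7)}(2)] = −1/1209600 × (0.00000 − 0.00000) = 0.00000.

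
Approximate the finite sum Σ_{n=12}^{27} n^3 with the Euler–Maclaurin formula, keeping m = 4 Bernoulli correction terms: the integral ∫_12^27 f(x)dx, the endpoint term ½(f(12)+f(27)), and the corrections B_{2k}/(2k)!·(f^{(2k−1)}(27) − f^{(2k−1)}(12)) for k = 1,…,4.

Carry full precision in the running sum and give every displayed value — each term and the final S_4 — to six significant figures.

∫_12^27 x^3 dx evaluates to 127676.
½[f(12) + f(27)] = ½[1728.00 + 19683.0] = 10705.5.
Running total after boundary: 138382.
Correction k=1: B_{2}/2! · (f^{(1)}(27) − f^{(1)}(12)) = 1/12 · (2187.00 − 432.000) = 146.250.
After k=1: 138528.
Correction k=2: B_{4}/4! · (f^{(3)}(27) − f^{(3)}(12)) = −1/720 · (6.00000 − 6.00000) = 0.00000.
After k=2: 138528.
Correction k=3: B_{6}/6! · (f^{(5)}(27) − f^{(5)}(12)) = 1/30240 · (0.00000 − 0.00000) = 0.00000.
After k=3: 138528.
Correction k=4: B_{8}/8! · (f^{(7)}(27) − f^{(7)}(12)) = −1/1209600 · (0.00000 − 0.00000) = 0.00000.

S_4 ≈ 138528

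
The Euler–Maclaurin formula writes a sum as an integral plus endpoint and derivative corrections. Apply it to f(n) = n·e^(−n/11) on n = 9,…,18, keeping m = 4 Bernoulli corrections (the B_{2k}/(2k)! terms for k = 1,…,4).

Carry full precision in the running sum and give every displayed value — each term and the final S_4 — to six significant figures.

The integral term ∫_9^18 x·e^(−x/11) dx = 34.9662.
½[f(9) + f(18)] = ½[3.97110 + 3.50436] = 3.73773.
So far: 38.7040.
Correction k=1: B_{2}/2! · (f^{(1)}(18) − f^{(1)}(9)) = 1/12 · (-0.123892 − 0.0802242) = -0.0170096.
After k=1: 38.6870.
Correction k=2: B_{4}/4! · (f^{(3)}(18) − f^{(3)}(9)) = −1/720 · (0.00219407 − 0.00795612) = 8.00285e-06.
After k=2: 38.6870.
Correction k=3: B_{6}/6! · (f^{(5)}(18) − f^{(5)}(9)) = 1/30240 · (4.47275e-05 − 0.000126027) = -2.68847e-09.
After k=3: 38.6870.
Correction k=4: B_{8}/8! · (f^{(7)}(18) − f^{(7)}(9)) = −1/1209600 · (5.89440e-07 − 1.53967e-06) = 7.85576e-13.

S_4 ≈ 38.6870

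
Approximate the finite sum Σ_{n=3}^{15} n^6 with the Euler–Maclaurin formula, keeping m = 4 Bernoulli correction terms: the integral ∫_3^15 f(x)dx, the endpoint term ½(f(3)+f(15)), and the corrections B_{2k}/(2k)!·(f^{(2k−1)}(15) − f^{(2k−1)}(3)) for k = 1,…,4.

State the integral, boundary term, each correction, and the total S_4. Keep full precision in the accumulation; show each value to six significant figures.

The integral term ∫_3^15 x^6 dx = 2.44082e+07.
Boundary: ½(f(3) + f(15)) = ½(729.000 + 1.13906e+07) = 5.69568e+06.
So far: 3.01038e+07.
Order-1 term: 1/12 · (4.55625e+06 − 1458.00) = 379566.
After k=1: 3.04834e+07.
Order-2 term: −1/720 · (405000 − 3240.00) = -558.000.
After k=2: 3.04829e+07.
Order-3 term: 1/30240 · (10800.0 − 2160.00) = 0.285714.
After k=3: 3.04829e+07.
Order-4 term: −1/1209600 · (0.00000 − 0.00000) = 0.00000.

S_4 ≈ 3.04829e+07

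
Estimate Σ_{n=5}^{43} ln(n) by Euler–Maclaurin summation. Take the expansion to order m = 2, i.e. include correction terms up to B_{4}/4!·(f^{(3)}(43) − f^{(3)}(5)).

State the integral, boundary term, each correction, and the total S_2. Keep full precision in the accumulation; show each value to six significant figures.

S_2 ≈ 118.355

Integral: ∫_5^43 ln(x) dx = 115.684.
Boundary: ½(f(5) + f(43)) = ½(1.60944 + 3.76120) = 2.68532.
So far: 118.370.
Order-1 term: 1/12 · (0.0232558 − 0.200000) = -0.0147287.
Partial sum through k=1: 118.355.
Order-2 term: −1/720 · (2.51550e-05 − 0.0160000) = 2.21873e-05.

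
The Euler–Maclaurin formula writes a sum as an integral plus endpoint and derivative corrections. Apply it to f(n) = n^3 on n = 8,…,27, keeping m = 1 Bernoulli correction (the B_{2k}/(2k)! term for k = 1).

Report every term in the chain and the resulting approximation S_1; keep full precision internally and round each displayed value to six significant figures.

The integral term ∫_8^27 x^3 dx = 131836.
½[f(8) + f(27)] = ½[512.000 + 19683.0] = 10097.5.
So far: 141934.
Correction k=1: B_{2}/2! · (f^{(1)}(27) − f^{(1)}(8)) = 1/12 · (2187.00 − 192.000) = 166.250.

S_1 ≈ 142100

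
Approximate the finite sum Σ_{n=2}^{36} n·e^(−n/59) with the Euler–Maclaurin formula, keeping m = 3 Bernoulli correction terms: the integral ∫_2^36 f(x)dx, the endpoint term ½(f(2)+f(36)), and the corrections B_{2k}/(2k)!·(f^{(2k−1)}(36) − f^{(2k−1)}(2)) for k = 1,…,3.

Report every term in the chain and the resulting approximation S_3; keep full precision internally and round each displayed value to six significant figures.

S_3 ≈ 444.764

∫_2^36 x·e^(−x/59) dx evaluates to 434.079.
Endpoint term: (f(2) + f(36))/2 = (1.93334 + 19.5573)/2 = 10.7453.
Integral + boundary = 444.824.
Order-1 term: 1/12 · (0.211779 − 0.933901) = -0.0601769.
After k=1: 444.764.
Order-2 term: −1/720 · (0.000372967 − 0.000823683) = 6.25995e-07.
After k=2: 444.764.
Order-3 term: 1/30240 · (1.96810e-07 − 3.96174e-07) = -6.59273e-12.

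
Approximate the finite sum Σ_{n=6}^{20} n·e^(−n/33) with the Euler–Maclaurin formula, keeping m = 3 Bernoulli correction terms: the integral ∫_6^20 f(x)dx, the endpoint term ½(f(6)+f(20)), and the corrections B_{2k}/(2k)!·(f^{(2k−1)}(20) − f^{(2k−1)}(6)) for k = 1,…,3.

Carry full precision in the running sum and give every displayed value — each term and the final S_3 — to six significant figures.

Integral: ∫_6^20 x·e^(−x/33) dx = 118.968.
Boundary: ½(f(6) + f(20)) = ½(5.00252 + 10.9099) = 7.95621.
Integral + boundary = 126.924.
Order-1 term: 1/12 · (0.214892 − 0.682161) = -0.0389391.
Running total after k=1: 126.886.
Order-2 term: −1/720 · (0.00119916 − 0.00215764) = 1.33122e-06.
Running total after k=2: 126.886.
Order-3 term: 1/30240 · (2.02111e-06 − 3.38739e-06) = -4.51812e-11.

S_3 ≈ 126.886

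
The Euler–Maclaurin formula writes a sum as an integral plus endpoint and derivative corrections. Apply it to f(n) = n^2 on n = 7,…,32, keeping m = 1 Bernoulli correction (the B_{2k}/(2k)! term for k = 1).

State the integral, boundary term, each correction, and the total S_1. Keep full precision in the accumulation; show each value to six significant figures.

The integral term ∫_7^32 x^2 dx = 10808.3.
Endpoint term: (f(7) + f(32))/2 = (49.0000 + 1024.00)/2 = 536.500.
Integral + boundary = 11344.8.
Correction k=1: B_{2}/2! · (f^{(1)}(32) − f^{(1)}(7)) = 1/12 · (64.0000 − 14.0000) = 4.16667.

S_1 ≈ 11349.0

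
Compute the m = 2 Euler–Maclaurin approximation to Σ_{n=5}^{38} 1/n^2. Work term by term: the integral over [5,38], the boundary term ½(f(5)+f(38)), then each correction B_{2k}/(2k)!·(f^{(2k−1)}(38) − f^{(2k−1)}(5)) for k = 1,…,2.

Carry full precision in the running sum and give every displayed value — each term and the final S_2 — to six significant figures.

Integral: ∫_5^38 1/x^2 dx = 0.173684.
½[f(5) + f(38)] = ½[0.0400000 + 0.000692521] = 0.0203463.
Running total after boundary: 0.194030.
k=1: B_{2}/(2)! × [f^{(1)}(38) − f^{(1)}(5)] = 1/12 × (-3.64485e-05 − (-0.0160000)) = 0.00133030.
Partial sum through k=1: 0.195361.
k=2: B_{4}/(4)! × [f^{(3)}(38) − f^{(3)}(5)] = −1/720 × (-3.02896e-07 − (-0.00768000)) = -1.06662e-05.

S_2 ≈ 0.195350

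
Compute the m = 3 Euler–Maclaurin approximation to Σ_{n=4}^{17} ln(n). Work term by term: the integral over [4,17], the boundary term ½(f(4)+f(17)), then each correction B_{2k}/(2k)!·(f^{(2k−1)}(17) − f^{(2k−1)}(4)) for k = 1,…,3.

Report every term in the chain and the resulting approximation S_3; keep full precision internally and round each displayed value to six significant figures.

Integral: ∫_4^17 ln(x) dx = 29.6194.
Boundary: ½(f(4) + f(17)) = ½(1.38629 + 2.83321) = 2.10975.
So far: 31.7292.
k=1: B_{2}/(2)! × [f^{(1)}(17) − f^{(1)}(4)] = 1/12 × (0.0588235 − 0.250000) = -0.0159314.
After k=1: 31.7133.
k=2: B_{4}/(4)! × [f^{(3)}(17) − f^{(3)}(4)] = −1/720 × (0.000407083 − 0.0312500) = 4.28374e-05.
After k=2: 31.7133.
k=3: B_{6}/(6)! × [f^{(5)}(17) − f^{(5)}(4)] = 1/30240 × (1.69031e-05 − 0.0234375) = -7.74491e-07.

S_3 ≈ 31.7133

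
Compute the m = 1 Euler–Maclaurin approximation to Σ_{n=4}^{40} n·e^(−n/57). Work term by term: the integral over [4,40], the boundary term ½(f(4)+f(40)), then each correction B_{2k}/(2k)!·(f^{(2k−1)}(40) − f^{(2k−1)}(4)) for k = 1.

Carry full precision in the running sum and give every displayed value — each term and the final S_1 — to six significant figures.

S_1 ≈ 512.276

∫_4^40 x·e^(−x/57) dx evaluates to 500.557.
½[f(4) + f(40)] = ½[3.72892 + 19.8286] = 11.7788.
Integral + boundary = 512.336.
Order-1 term: 1/12 · (0.147845 − 0.866811) = -0.0599138.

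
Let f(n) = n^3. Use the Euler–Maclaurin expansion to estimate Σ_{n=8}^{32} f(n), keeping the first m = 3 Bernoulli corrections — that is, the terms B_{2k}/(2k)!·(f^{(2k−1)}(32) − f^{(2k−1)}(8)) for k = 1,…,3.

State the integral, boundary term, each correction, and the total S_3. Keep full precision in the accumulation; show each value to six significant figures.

S_3 ≈ 278000

∫_8^32 x^3 dx evaluates to 261120.
½[f(8) + f(32)] = ½[512.000 + 32768.0] = 16640.0.
Running total after boundary: 277760.
Order-1 term: 1/12 · (3072.00 − 192.000) = 240.000.
Partial sum through k=1: 278000.
Order-2 term: −1/720 · (6.00000 − 6.00000) = 0.00000.
Partial sum through k=2: 278000.
Order-3 term: 1/30240 · (0.00000 − 0.00000) = 0.00000.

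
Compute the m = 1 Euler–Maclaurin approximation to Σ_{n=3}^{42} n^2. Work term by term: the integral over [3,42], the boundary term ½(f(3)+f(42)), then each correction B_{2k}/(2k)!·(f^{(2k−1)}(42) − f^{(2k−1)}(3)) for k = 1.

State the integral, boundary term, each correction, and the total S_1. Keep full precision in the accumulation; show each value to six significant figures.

Integral: ∫_3^42 x^2 dx = 24687.0.
Boundary: ½(f(3) + f(42)) = ½(9.00000 + 1764.00) = 886.500.
Running total after boundary: 25573.5.
k=1: B_{2}/(2)! × [f^{(1)}(42) − f^{(1)}(3)] = 1/12 × (84.0000 − 6.00000) = 6.50000.

S_1 ≈ 25580.0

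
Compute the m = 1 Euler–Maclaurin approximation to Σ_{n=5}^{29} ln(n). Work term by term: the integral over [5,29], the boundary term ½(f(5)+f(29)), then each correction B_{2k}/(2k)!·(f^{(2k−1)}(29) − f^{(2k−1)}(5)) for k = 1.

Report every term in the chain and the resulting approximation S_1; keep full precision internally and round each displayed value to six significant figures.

Integral: ∫_5^29 ln(x) dx = 65.6044.
½[f(5) + f(29)] = ½[1.60944 + 3.36730] = 2.48837.
Running total after boundary: 68.0928.
Order-1 term: 1/12 · (0.0344828 − 0.200000) = -0.0137931.

S_1 ≈ 68.0790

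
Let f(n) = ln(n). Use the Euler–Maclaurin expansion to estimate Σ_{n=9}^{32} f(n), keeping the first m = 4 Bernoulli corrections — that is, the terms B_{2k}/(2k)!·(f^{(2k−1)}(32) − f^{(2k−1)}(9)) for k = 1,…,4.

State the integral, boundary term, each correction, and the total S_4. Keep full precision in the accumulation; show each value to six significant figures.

∫_9^32 ln(x) dx evaluates to 68.1285.
Endpoint term: (f(9) + f(32))/2 = (2.19722 + 3.46574)/2 = 2.83148.
So far: 70.9600.
Correction k=1: B_{2}/2! · (f^{(1)}(32) − f^{(1)}(9)) = 1/12 · (0.0312500 − 0.111111) = -0.00665509.
Running total after k=1: 70.9534.
Correction k=2: B_{4}/4! · (f^{(3)}(32) − f^{(3)}(9)) = −1/720 · (6.10352e-05 − 0.00274348) = 3.72562e-06.
Running total after k=2: 70.9534.
Correction k=3: B_{6}/6! · (f^{(5)}(32) − f^{(5)}(9)) = 1/30240 · (7.15256e-07 − 0.000406442) = -1.34169e-08.
Running total after k=3: 70.9534.
Correction k=4: B_{8}/8! · (f^{(7)}(32) − f^{(7)}(9)) = −1/1209600 · (2.09548e-08 − 0.000150534) = 1.24432e-10.

S_4 ≈ 70.9534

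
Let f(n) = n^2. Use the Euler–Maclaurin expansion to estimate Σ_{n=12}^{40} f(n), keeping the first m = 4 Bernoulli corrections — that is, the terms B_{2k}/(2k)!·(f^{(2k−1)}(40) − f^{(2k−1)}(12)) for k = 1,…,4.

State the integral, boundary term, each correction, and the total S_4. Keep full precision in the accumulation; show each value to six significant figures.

S_4 ≈ 21634.0

The integral term ∫_12^40 x^2 dx = 20757.3.
Boundary: ½(f(12) + f(40)) = ½(144.000 + 1600.00) = 872.000.
So far: 21629.3.
Order-1 term: 1/12 · (80.0000 − 24.0000) = 4.66667.
Partial sum through k=1: 21634.0.
Order-2 term: −1/720 · (0.00000 − 0.00000) = 0.00000.
Partial sum through k=2: 21634.0.
Order-3 term: 1/30240 · (0.00000 − 0.00000) = 0.00000.
Partial sum through k=3: 21634.0.
Order-4 term: −1/1209600 · (0.00000 − 0.00000) = 0.00000.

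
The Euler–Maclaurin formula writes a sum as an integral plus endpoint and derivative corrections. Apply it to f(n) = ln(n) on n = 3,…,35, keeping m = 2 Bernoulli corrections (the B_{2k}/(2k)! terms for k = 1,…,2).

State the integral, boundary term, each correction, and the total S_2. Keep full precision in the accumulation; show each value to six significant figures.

Integral: ∫_3^35 ln(x) dx = 89.1413.
Endpoint term: (f(3) + f(35))/2 = (1.09861 + 3.55535)/2 = 2.32698.
Running total after boundary: 91.4683.
Order-1 term: 1/12 · (0.0285714 − 0.333333) = -0.0253968.
Partial sum through k=1: 91.4429.
Order-2 term: −1/720 · (4.66472e-05 − 0.0740741) = 0.000102816.

S_2 ≈ 91.4430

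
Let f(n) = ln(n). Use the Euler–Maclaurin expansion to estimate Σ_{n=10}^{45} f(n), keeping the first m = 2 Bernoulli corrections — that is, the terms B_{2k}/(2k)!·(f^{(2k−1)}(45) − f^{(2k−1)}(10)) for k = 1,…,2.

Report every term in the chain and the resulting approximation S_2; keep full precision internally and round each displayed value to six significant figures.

∫_10^45 ln(x) dx evaluates to 113.274.
Boundary: ½(f(10) + f(45)) = ½(2.30259 + 3.80666) = 3.05462.
Integral + boundary = 116.329.
k=1: B_{2}/(2)! × [f^{(1)}(45) − f^{(1)}(10)] = 1/12 × (0.0222222 − 0.100000) = -0.00648148.
After k=1: 116.322.
k=2: B_{4}/(4)! × [f^{(3)}(45) − f^{(3)}(10)] = −1/720 × (2.19479e-05 − 0.00200000) = 2.74729e-06.

S_2 ≈ 116.322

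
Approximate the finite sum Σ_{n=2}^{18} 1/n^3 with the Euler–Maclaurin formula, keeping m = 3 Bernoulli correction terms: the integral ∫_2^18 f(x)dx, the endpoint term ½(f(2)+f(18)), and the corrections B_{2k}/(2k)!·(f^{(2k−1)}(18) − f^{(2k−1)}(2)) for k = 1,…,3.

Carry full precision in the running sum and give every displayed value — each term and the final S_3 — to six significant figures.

S_3 ≈ 0.200689

Integral: ∫_2^18 1/x^3 dx = 0.123457.
½[f(2) + f(18)] = ½[0.125000 + 0.000171468] = 0.0625857.
So far: 0.186043.
Correction k=1: B_{2}/2! · (f^{(1)}(18) − f^{(1)}(2)) = 1/12 · (-2.85780e-05 − (-0.187500)) = 0.0156226.
After k=1: 0.201665.
Correction k=2: B_{4}/4! · (f^{(3)}(18) − f^{(3)}(2)) = −1/720 · (-1.76407e-06 − (-0.937500)) = -0.00130208.
After k=2: 0.200363.
Correction k=3: B_{6}/6! · (f^{(5)}(18) − f^{(5)}(2)) = 1/30240 · (-2.28676e-07 − (-9.84375)) = 0.000325521.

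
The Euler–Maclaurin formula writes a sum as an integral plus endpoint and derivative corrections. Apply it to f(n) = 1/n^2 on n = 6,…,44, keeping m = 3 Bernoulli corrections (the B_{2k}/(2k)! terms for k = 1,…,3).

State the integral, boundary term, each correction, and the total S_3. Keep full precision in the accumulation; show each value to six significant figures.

S_3 ≈ 0.158852

The integral term ∫_6^44 1/x^2 dx = 0.143939.
½[f(6) + f(44)] = ½[0.0277778 + 0.000516529] = 0.0141472.
Running total after boundary: 0.158087.
Correction k=1: B_{2}/2! · (f^{(1)}(44) − f^{(1)}(6)) = 1/12 · (-2.34786e-05 − (-0.00925926)) = 0.000769648.
After k=1: 0.158856.
Correction k=2: B_{4}/4! · (f^{(3)}(44) − f^{(3)}(6)) = −1/720 · (-1.45528e-07 − (-0.00308642)) = -4.28649e-06.
After k=2: 0.158852.
Correction k=3: B_{6}/6! · (f^{(5)}(44) − f^{(5)}(6)) = 1/30240 · (-2.25509e-09 − (-0.00257202)) = 8.50534e-08.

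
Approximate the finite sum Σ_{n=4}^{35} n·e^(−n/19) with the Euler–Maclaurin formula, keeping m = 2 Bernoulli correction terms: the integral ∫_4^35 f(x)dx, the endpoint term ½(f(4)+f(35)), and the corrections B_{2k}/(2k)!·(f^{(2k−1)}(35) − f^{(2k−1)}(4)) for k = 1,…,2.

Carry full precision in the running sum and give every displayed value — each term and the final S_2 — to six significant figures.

S_2 ≈ 195.764

The integral term ∫_4^35 x·e^(−x/19) dx = 191.435.
Endpoint term: (f(4) + f(35))/2 = (3.24063 + 5.54692)/2 = 4.39378.
Integral + boundary = 195.829.
k=1: B_{2}/(2)! × [f^{(1)}(35) − f^{(1)}(4)] = 1/12 × (-0.133460 − 0.639598) = -0.0644215.
Running total after k=1: 195.764.
k=2: B_{4}/(4)! × [f^{(3)}(35) − f^{(3)}(4)] = −1/720 × (0.000508330 − 0.00626015) = 7.98864e-06.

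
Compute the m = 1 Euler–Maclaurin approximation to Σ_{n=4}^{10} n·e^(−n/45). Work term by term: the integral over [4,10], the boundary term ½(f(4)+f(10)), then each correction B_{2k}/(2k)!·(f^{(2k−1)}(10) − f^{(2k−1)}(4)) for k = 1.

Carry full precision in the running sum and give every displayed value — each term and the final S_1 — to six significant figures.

∫_4^10 x·e^(−x/45) dx evaluates to 35.6336.
Boundary: ½(f(4) + f(10)) = ½(3.65979 + 8.00737) = 5.83358.
So far: 41.4671.
Correction k=1: B_{2}/2! · (f^{(1)}(10) − f^{(1)}(4)) = 1/12 · (0.622796 − 0.833619) = -0.0175686.

S_1 ≈ 41.4496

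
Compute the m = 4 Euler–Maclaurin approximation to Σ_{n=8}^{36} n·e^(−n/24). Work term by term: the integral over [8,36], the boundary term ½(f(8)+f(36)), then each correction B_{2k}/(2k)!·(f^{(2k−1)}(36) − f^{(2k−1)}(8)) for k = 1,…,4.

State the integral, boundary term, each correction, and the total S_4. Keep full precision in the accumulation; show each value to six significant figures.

∫_8^36 x·e^(−x/24) dx evaluates to 228.989.
Boundary: ½(f(8) + f(36)) = ½(5.73225 + 8.03269) = 6.88247.
Integral + boundary = 235.871.
Correction k=1: B_{2}/2! · (f^{(1)}(36) − f^{(1)}(8)) = 1/12 · (-0.111565 − 0.477688) = -0.0491044.
Partial sum through k=1: 235.822.
Correction k=2: B_{4}/4! · (f^{(3)}(36) − f^{(3)}(8)) = −1/720 · (0.000581068 − 0.00331727) = 3.80029e-06.
Partial sum through k=2: 235.822.
Correction k=3: B_{6}/6! · (f^{(5)}(36) − f^{(5)}(8)) = 1/30240 · (2.35386e-06 − 1.00785e-05) = -2.55445e-10.
Partial sum through k=3: 235.822.
Correction k=4: B_{8}/8! · (f^{(7)}(36) − f^{(7)}(8)) = −1/1209600 · (6.42175e-09 − 2.49963e-08) = 1.53560e-14.

S_4 ≈ 235.822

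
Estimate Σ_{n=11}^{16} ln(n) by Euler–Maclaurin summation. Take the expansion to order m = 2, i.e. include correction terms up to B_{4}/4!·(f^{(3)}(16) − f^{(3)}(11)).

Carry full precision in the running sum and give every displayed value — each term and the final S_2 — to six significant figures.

S_2 ≈ 15.5674

Integral: ∫_11^16 ln(x) dx = 12.9846.
½[f(11) + f(16)] = ½[2.39790 + 2.77259] = 2.58524.
Running total after boundary: 15.5698.
k=1: B_{2}/(2)! × [f^{(1)}(16) − f^{(1)}(11)] = 1/12 × (0.0625000 − 0.0909091) = -0.00236742.
Partial sum through k=1: 15.5674.
k=2: B_{4}/(4)! × [f^{(3)}(16) − f^{(3)}(11)] = −1/720 × (0.000488281 − 0.00150263) = 1.40882e-06.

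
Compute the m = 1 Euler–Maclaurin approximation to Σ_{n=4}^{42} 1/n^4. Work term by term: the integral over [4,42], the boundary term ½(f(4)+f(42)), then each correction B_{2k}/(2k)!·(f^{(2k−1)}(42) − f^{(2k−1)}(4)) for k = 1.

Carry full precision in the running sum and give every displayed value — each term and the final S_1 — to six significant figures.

S_1 ≈ 0.00748264

Integral: ∫_4^42 1/x^4 dx = 0.00520383.
Boundary: ½(f(4) + f(42)) = ½(0.00390625 + 3.21368e-07) = 0.00195329.
So far: 0.00715712.
Order-1 term: 1/12 · (-3.06065e-08 − (-0.00390625)) = 0.000325518.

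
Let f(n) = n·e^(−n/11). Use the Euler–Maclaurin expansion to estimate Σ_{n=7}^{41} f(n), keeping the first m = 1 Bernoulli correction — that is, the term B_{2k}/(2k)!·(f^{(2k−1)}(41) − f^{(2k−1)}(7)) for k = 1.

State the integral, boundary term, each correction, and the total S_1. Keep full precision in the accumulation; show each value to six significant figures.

S_1 ≈ 93.3468

Integral: ∫_7^41 x·e^(−x/11) dx = 91.0229.
Boundary: ½(f(7) + f(41)) = ½(3.70449 + 0.986393) = 2.34544.
Running total after boundary: 93.3683.
Correction k=1: B_{2}/2! · (f^{(1)}(41) − f^{(1)}(7)) = 1/12 · (-0.0656137 − 0.192441) = -0.0215046.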